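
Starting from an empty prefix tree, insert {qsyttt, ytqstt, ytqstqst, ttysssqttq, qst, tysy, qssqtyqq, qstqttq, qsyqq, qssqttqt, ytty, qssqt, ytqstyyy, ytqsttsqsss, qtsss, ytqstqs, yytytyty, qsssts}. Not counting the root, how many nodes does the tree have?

68

Trace insertions, counting only characters that open a new branch:
  "qsyttt" → 6 new (q, s, y, t, t, t)
  "ytqstt" → 6 new (y, t, q, s, t, t)
  "ytqstqst" → prefix "ytqst" already present; 3 new (q, s, t)
  "ttysssqttq" → 10 new (t, t, y, s, s, s, q, t, t, q)
  "qst" → prefix "qs" already present; 1 new (t)
  "tysy" → prefix "t" already present; 3 new (y, s, y)
  "qssqtyqq" → prefix "qs" already present; 6 new (s, q, t, y, q, q)
  "qstqttq" → prefix "qst" already present; 4 new (q, t, t, q)
  "qsyqq" → prefix "qsy" already present; 2 new (q, q)
  "qssqttqt" → prefix "qssqt" already present; 3 new (t, q, t)
  "ytty" → prefix "yt" already present; 2 new (t, y)
  "qssqt" → prefix "qssqt" already present; 0 new (none)
  "ytqstyyy" → prefix "ytqst" already present; 3 new (y, y, y)
  "ytqsttsqsss" → prefix "ytqstt" already present; 5 new (s, q, s, s, s)
  "qtsss" → prefix "q" already present; 4 new (t, s, s, s)
  "ytqstqs" → prefix "ytqstqs" already present; 0 new (none)
  "yytytyty" → prefix "y" already present; 7 new (y, t, y, t, y, t, y)
  "qsssts" → prefix "qss" already present; 3 new (s, t, s)
Total nodes = 6 + 6 + 3 + 10 + 1 + 3 + 6 + 4 + 2 + 3 + 2 + 0 + 3 + 5 + 4 + 0 + 7 + 3 = 68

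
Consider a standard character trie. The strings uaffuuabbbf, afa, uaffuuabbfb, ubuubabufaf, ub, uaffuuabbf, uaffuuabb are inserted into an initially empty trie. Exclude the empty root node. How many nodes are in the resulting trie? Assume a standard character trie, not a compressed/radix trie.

26

Trace insertions, counting only characters that open a new branch:
  "uaffuuabbbf" → 11 new (u, a, f, f, u, u, a, b, b, b, f)
  "afa" → 3 new (a, f, a)
  "uaffuuabbfb" → prefix "uaffuuabb" already present; 2 new (f, b)
  "ubuubabufaf" → prefix "u" already present; 10 new (b, u, u, b, a, b, u, f, a, f)
  "ub" → prefix "ub" already present; 0 new (none)
  "uaffuuabbf" → prefix "uaffuuabbf" already present; 0 new (none)
  "uaffuuabb" → prefix "uaffuuabb" already present; 0 new (none)
Total nodes = 11 + 3 + 2 + 10 + 0 + 0 + 0 = 26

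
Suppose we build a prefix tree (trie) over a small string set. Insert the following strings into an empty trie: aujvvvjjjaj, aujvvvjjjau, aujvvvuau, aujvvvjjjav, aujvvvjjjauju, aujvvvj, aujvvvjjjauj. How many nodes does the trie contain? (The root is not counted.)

Insert word by word; a character creates a node only if that edge doesn't already exist:
  "aujvvvjjjaj" → 11 new (a, u, j, v, v, v, j, j, j, a, j)
  "aujvvvjjjau" → prefix "aujvvvjjja" already present; 1 new (u)
  "aujvvvuau" → prefix "aujvvv" already present; 3 new (u, a, u)
  "aujvvvjjjav" → prefix "aujvvvjjja" already present; 1 new (v)
  "aujvvvjjjauju" → prefix "aujvvvjjjau" already present; 2 new (j, u)
  "aujvvvj" → prefix "aujvvvj" already present; 0 new (none)
  "aujvvvjjjauj" → prefix "aujvvvjjjauj" already present; 0 new (none)
Total nodes = 11 + 1 + 3 + 1 + 2 + 0 + 0 = 18

18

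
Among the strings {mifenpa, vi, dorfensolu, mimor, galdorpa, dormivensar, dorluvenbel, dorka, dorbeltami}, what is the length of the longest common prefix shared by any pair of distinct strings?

3

Equivalently: take the maximum, over all pairs, of their longest common prefix length.
"dorbeltami" and "dorfensolu" agree on "dor" (3 characters) before diverging; nothing deeper is shared.
Longest shared-prefix length: 3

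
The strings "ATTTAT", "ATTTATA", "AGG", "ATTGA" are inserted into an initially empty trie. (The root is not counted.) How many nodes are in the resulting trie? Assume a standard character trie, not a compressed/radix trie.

11

Trie structure (* marks end of a word):
(root)
└─ A
   ├─ G
   │  └─ G *
   └─ T
      └─ T
         ├─ G
         │  └─ A *
         └─ T
            └─ A
               └─ T *
                  └─ A *
Counting every labelled node above: 11.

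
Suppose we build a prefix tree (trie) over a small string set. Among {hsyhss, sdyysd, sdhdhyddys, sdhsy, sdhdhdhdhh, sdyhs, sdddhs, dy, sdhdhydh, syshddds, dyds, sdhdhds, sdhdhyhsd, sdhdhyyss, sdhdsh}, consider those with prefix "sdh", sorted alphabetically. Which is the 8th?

sdhsy

DFS of the "sdh" subtree visits, in order: "sdhdhdhdhh", "sdhdhds", "sdhdhyddys", "sdhdhydh", "sdhdhyhsd", "sdhdhyyss", "sdhdsh", "sdhsy"
Position 8: sdhsy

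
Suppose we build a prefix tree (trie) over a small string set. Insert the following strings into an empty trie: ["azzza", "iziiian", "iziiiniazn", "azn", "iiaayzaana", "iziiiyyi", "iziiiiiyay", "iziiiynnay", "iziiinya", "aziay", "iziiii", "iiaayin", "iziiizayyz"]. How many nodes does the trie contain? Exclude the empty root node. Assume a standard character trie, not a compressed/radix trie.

Insert word by word; a character creates a node only if that edge doesn't already exist:
  "azzza" → 5 new (a, z, z, z, a)
  "iziiian" → 7 new (i, z, i, i, i, a, n)
  "iziiiniazn" → prefix "iziii" already present; 5 new (n, i, a, z, n)
  "azn" → prefix "az" already present; 1 new (n)
  "iiaayzaana" → prefix "i" already present; 9 new (i, a, a, y, z, a, a, n, a)
  "iziiiyyi" → prefix "iziii" already present; 3 new (y, y, i)
  "iziiiiiyay" → prefix "iziii" already present; 5 new (i, i, y, a, y)
  "iziiiynnay" → prefix "iziiiy" already present; 4 new (n, n, a, y)
  "iziiinya" → prefix "iziiin" already present; 2 new (y, a)
  "aziay" → prefix "az" already present; 3 new (i, a, y)
  "iziiii" → prefix "iziiii" already present; 0 new (none)
  "iiaayin" → prefix "iiaay" already present; 2 new (i, n)
  "iziiizayyz" → prefix "iziii" already present; 5 new (z, a, y, y, z)
Total nodes = 5 + 7 + 5 + 1 + 9 + 3 + 5 + 4 + 2 + 3 + 0 + 2 + 5 = 51

51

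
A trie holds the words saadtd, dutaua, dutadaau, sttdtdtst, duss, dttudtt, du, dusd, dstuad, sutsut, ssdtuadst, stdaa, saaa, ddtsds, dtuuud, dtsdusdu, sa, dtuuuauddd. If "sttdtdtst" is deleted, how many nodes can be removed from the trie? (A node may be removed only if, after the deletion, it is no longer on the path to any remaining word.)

Walk "sttdtdtst" from the leaf back toward the root, removing each node that no remaining word uses.
The suffix "tdtdtst" (7 nodes) is used only by "sttdtdtst"; the node for "st" still has the child "d", so pruning stops there.
Nodes removed: 7

7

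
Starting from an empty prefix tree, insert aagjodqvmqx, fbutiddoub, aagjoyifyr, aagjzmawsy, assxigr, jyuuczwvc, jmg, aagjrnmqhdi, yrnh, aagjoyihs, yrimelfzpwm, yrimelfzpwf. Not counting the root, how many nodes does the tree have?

72

For each word, the new-node count is its length minus the longest prefix already in the trie:
  "aagjodqvmqx" → 11 new (a, a, g, j, o, d, q, v, m, q, x)
  "fbutiddoub" → 10 new (f, b, u, t, i, d, d, o, u, b)
  "aagjoyifyr" → prefix "aagjo" already present; 5 new (y, i, f, y, r)
  "aagjzmawsy" → prefix "aagj" already present; 6 new (z, m, a, w, s, y)
  "assxigr" → prefix "a" already present; 6 new (s, s, x, i, g, r)
  "jyuuczwvc" → 9 new (j, y, u, u, c, z, w, v, c)
  "jmg" → prefix "j" already present; 2 new (m, g)
  "aagjrnmqhdi" → prefix "aagj" already present; 7 new (r, n, m, q, h, d, i)
  "yrnh" → 4 new (y, r, n, h)
  "aagjoyihs" → prefix "aagjoyi" already present; 2 new (h, s)
  "yrimelfzpwm" → prefix "yr" already present; 9 new (i, m, e, l, f, z, p, w, m)
  "yrimelfzpwf" → prefix "yrimelfzpw" already present; 1 new (f)
Total nodes = 11 + 10 + 5 + 6 + 6 + 9 + 2 + 7 + 4 + 2 + 9 + 1 = 72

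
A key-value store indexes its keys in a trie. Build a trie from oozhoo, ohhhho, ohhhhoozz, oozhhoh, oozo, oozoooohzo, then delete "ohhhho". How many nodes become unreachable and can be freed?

After clearing the end-marker at "ohhhho", prune upward until reaching a node still needed by another word.
Every node on "ohhhho" is still needed (e.g. by "ohhhhoozz"), so nothing is freed.
Nodes removed: 0

0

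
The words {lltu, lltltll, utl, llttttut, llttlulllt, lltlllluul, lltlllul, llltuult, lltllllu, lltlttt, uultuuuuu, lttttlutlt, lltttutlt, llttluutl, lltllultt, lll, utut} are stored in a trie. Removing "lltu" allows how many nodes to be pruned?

A node on "lltu"'s path can go only if nothing else ends at it or branches off below it.
The suffix "u" (1 node) is used only by "lltu"; the node for "llt" still has the child "l", so pruning stops there.
Nodes removed: 1

1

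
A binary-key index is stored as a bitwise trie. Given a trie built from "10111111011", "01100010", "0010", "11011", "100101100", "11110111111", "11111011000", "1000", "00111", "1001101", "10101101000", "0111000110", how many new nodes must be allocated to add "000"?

1

The longest prefix of "000" already in the trie is "00" (length 2).
New nodes needed: |"000"| − 2 = 3 − 2 = 1.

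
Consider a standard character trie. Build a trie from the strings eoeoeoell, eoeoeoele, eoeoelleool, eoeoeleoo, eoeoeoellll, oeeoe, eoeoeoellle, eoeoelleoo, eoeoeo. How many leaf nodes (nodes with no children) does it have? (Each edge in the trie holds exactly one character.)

6

A leaf is a node with no children — equivalently, the end of a word that is not a proper prefix of any other stored word.
Those words: "eoeoeleoo", "eoeoelleool", "eoeoeoele", "eoeoeoellle", "eoeoeoellll", "oeeoe"
Leaf count: 6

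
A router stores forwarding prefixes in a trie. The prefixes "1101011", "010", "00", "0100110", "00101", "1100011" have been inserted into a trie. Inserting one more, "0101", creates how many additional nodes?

1

Walking "0101" from the root, the first 3 characters ("010") follow existing edges; "1" is the first miss.
So 4 − 3 = 1 new nodes.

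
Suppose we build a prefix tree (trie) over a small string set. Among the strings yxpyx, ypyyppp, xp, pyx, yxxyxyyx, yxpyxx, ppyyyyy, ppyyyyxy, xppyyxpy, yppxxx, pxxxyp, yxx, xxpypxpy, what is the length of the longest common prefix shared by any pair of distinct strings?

Look for the deepest trie node that still has at least two words in its subtree.
e.g. "ppyyyyxy" and "ppyyyyy" share the prefix "ppyyyy" of length 6; no pair shares a longer one.
Longest shared-prefix length: 6

6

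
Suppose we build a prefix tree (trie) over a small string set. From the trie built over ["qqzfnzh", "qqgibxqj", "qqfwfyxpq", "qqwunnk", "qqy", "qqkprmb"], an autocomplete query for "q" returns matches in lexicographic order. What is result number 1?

Filter for "q…" and sort: "qqfwfyxpq", "qqgibxqj", "qqkprmb", "qqwunnk", "qqy", "qqzfnzh"
Position 1: qqfwfyxpq

qqfwfyxpq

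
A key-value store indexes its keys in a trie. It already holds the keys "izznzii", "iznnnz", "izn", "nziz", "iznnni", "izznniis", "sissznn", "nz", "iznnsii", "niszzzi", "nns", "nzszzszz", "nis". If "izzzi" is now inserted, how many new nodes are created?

2

Walking "izzzi" from the root, the first 3 characters ("izz") follow existing edges; "z" is the first miss.
New nodes needed: |"izzzi"| − 3 = 5 − 3 = 2.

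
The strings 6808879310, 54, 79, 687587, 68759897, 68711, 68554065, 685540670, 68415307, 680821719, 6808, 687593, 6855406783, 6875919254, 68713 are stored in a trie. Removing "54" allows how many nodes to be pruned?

A node on "54"'s path can go only if nothing else ends at it or branches off below it.
No other word shares any prefix with "54", so all 2 of its nodes go.
Nodes removed: 2

2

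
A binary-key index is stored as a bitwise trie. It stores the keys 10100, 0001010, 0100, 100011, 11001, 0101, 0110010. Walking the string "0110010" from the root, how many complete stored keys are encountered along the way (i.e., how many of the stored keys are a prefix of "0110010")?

Traverse "0110010" character by character; count nodes along the way that are marked as word ends.
Prefixes of the query that are stored words: "0110010"
Count: 1

1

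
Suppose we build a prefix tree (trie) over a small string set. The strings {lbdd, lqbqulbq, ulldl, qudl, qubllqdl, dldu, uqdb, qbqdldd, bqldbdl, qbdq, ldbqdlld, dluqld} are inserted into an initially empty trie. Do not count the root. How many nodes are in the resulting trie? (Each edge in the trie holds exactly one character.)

Count nodes per top-level branch (shared prefixes stored once):
  'b'-branch (bqldbdl): 7 nodes
  'd'-branch (dldu, dluqld): 8 nodes
  'l'-branch (lbdd, ldbqdlld, lqbqulbq): 18 nodes
  'q'-branch (qbdq, qbqdldd, qubllqdl, qudl): 18 nodes
  'u'-branch (ulldl, uqdb): 8 nodes
Sum: 59

59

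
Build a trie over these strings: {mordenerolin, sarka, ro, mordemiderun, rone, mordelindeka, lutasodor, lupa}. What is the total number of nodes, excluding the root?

Count nodes per top-level branch (shared prefixes stored once):
  'l'-branch (lupa, lutasodor): 11 nodes
  'm'-branch (mordelindeka, mordemiderun, mordenerolin): 26 nodes
  'r'-branch (ro, rone): 4 nodes
  's'-branch (sarka): 5 nodes
Sum: 46

46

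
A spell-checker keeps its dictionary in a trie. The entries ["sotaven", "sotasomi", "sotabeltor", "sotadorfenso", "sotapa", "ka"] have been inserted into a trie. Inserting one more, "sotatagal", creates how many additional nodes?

5

The longest prefix of "sotatagal" already in the trie is "sota" (length 4).
Each of the 5 remaining characters creates one node.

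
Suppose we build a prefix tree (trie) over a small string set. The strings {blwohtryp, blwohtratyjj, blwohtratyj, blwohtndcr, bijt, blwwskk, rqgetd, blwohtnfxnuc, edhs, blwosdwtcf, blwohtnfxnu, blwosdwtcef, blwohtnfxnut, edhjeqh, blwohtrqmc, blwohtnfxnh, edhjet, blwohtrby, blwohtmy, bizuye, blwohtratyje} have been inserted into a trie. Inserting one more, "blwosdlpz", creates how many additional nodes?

The longest prefix of "blwosdlpz" already in the trie is "blwosd" (length 6).
Each of the 3 remaining characters creates one node.

3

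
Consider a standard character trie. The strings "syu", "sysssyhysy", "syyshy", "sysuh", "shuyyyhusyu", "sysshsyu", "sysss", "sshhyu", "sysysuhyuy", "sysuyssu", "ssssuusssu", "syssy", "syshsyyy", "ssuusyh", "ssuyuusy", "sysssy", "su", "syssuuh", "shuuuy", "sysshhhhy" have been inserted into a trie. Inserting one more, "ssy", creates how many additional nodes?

1

"ss" is already a path in the trie; the remaining "y" must be added.
Each of the 1 remaining characters creates one node.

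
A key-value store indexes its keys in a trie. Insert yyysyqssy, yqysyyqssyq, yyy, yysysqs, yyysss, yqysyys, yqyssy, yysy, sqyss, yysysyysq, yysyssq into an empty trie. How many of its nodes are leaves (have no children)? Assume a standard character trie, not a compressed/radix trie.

9

Leaves are exactly the stored words that no other stored word extends.
Those words: "sqyss", "yqyssy", "yqysyyqssyq", "yqysyys", "yysysqs", "yysyssq", "yysysyysq", "yyysss", "yyysyqssy"
Leaf count: 9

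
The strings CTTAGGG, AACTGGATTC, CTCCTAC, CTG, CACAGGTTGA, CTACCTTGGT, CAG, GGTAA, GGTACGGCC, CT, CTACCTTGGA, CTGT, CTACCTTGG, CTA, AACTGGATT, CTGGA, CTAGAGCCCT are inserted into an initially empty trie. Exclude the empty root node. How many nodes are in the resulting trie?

Count nodes per top-level branch (shared prefixes stored once):
  'A'-branch (AACTGGATT, AACTGGATTC): 10 nodes
  'C'-branch (CACAGGTTGA, CAG, CT, CTA, CTACCTTGG, CTACCTTGGA, CTACCTTGGT, CTAGAGCCCT, CTCCTAC, CTG, CTGGA, CTGT, CTTAGGG): 42 nodes
  'G'-branch (GGTAA, GGTACGGCC): 10 nodes
Sum: 62

62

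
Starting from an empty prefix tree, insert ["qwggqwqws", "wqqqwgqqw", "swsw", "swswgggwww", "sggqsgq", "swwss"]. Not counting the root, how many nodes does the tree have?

Insert word by word; a character creates a node only if that edge doesn't already exist:
  "qwggqwqws" → 9 new (q, w, g, g, q, w, q, w, s)
  "wqqqwgqqw" → 9 new (w, q, q, q, w, g, q, q, w)
  "swsw" → 4 new (s, w, s, w)
  "swswgggwww" → prefix "swsw" already present; 6 new (g, g, g, w, w, w)
  "sggqsgq" → prefix "s" already present; 6 new (g, g, q, s, g, q)
  "swwss" → prefix "sw" already present; 3 new (w, s, s)
Total nodes = 9 + 9 + 4 + 6 + 6 + 3 = 37

37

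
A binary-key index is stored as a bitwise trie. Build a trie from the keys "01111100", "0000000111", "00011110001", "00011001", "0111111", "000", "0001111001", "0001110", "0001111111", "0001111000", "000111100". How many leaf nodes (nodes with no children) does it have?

8

Leaves are exactly the stored words that no other stored word extends.
Those words: "0000000111", "00011001", "0001110", "00011110001", "0001111001", "0001111111", "01111100", "0111111"
Leaf count: 8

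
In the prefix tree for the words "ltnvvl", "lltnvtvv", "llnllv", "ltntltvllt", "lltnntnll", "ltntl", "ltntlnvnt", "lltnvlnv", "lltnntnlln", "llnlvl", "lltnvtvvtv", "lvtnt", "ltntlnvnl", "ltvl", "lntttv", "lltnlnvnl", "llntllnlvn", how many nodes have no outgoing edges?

A leaf is a node with no children — equivalently, the end of a word that is not a proper prefix of any other stored word.
Those words: "llnllv", "llnlvl", "llntllnlvn", "lltnlnvnl", "lltnntnlln", "lltnvlnv", "lltnvtvvtv", "lntttv", "ltntlnvnl", "ltntlnvnt", "ltntltvllt", "ltnvvl", "ltvl", "lvtnt"
Leaf count: 14

14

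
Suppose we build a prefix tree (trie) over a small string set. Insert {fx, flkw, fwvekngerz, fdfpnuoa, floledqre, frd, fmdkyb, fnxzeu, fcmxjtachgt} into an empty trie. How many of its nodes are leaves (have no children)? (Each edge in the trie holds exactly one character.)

9

Leaves are exactly the stored words that no other stored word extends.
Those words: "fcmxjtachgt", "fdfpnuoa", "flkw", "floledqre", "fmdkyb", "fnxzeu", "frd", "fwvekngerz", "fx"
Leaf count: 9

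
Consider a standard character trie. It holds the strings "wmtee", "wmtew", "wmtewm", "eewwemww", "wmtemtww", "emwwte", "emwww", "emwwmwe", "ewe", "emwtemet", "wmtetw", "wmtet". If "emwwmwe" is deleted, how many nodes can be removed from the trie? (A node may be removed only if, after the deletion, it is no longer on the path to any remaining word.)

3

Walk "emwwmwe" from the leaf back toward the root, removing each node that no remaining word uses.
The suffix "mwe" (3 nodes) is used only by "emwwmwe"; the node for "emww" still has the child "t", so pruning stops there.
Nodes removed: 3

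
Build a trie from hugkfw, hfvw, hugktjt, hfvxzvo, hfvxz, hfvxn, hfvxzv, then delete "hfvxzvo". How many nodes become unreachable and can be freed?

1

After clearing the end-marker at "hfvxzvo", prune upward until reaching a node still needed by another word.
The suffix "o" (1 node) is used only by "hfvxzvo"; "hfvxzv" is itself a stored word, so pruning stops there.
Nodes removed: 1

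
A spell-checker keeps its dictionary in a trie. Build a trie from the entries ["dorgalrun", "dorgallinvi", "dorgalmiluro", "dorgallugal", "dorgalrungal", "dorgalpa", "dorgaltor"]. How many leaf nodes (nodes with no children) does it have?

A leaf is a node with no children — equivalently, the end of a word that is not a proper prefix of any other stored word.
Those words: "dorgallinvi", "dorgallugal", "dorgalmiluro", "dorgalpa", "dorgalrungal", "dorgaltor"
Leaf count: 6

6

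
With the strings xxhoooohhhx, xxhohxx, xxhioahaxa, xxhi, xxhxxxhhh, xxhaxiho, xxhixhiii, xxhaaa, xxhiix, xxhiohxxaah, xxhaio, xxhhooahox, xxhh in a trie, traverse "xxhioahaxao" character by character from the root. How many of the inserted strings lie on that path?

2

Check each prefix of "xxhioahaxao" against the stored set — each match is an end-marker on the path.
Prefixes of the query that are stored words: "xxhi", "xxhioahaxa"
Count: 2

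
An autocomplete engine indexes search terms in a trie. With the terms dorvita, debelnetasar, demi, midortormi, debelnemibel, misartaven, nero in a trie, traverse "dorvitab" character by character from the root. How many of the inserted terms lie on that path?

Check each prefix of "dorvitab" against the stored set — each match is an end-marker on the path.
Prefixes of the query that are stored words: "dorvita"
Count: 1

1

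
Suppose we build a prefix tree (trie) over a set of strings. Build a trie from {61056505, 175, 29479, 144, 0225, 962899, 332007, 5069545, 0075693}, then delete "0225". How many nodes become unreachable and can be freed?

3

Walk "0225" from the leaf back toward the root, removing each node that no remaining word uses.
The suffix "225" (3 nodes) is used only by "0225"; the node for "0" still has the child "0", so pruning stops there.
Nodes removed: 3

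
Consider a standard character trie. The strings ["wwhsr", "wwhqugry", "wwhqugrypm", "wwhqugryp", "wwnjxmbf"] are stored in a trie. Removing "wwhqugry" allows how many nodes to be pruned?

0

After clearing the end-marker at "wwhqugry", prune upward until reaching a node still needed by another word.
Every node on "wwhqugry" is still needed (e.g. by "wwhqugrypm"), so nothing is freed.
Nodes removed: 0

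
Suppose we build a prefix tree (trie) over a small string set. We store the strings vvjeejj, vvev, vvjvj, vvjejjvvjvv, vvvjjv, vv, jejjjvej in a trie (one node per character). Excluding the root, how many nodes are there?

30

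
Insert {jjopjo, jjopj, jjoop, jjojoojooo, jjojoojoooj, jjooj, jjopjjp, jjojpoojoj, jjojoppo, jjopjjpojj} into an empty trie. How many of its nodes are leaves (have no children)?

7

Leaves are exactly the stored words that no other stored word extends.
Those words: "jjojoojoooj", "jjojoppo", "jjojpoojoj", "jjooj", "jjoop", "jjopjjpojj", "jjopjo"
Leaf count: 7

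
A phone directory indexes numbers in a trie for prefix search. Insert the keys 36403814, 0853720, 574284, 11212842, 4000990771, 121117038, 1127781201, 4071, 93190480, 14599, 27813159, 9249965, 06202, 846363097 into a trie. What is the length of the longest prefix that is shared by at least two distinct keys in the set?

3

The deepest shared node is where two words last agree before diverging.
e.g. "11212842" and "1127781201" share the prefix "112" of length 3; no pair shares a longer one.
Longest shared-prefix length: 3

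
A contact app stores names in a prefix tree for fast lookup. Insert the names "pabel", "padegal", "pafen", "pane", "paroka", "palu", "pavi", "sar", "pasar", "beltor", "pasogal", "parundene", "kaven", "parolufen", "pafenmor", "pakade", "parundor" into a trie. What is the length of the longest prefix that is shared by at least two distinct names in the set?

The deepest shared node is where two words last agree before diverging.
"parundene" and "parundor" agree on "parund" (6 characters) before diverging; nothing deeper is shared.
Longest shared-prefix length: 6

6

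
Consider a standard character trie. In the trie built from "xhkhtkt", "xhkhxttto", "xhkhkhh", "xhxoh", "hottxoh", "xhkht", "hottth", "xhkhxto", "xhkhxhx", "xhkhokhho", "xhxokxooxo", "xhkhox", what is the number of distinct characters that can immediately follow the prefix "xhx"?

1

The children of the "xhx" node are the distinct next characters among strings starting with "xhx".
Characters that immediately follow "xhx" among the stored strings: {o}.
That node has 1 child edge.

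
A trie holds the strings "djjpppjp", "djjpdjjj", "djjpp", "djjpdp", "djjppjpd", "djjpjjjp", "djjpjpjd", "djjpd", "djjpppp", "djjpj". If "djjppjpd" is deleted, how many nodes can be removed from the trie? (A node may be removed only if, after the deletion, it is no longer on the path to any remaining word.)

Walk "djjppjpd" from the leaf back toward the root, removing each node that no remaining word uses.
The suffix "jpd" (3 nodes) is used only by "djjppjpd"; the node for "djjpp" still has the child "p", so pruning stops there.
Nodes removed: 3

3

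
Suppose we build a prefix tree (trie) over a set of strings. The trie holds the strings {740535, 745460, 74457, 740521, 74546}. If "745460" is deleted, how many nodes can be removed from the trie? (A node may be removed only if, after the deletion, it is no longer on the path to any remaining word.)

After clearing the end-marker at "745460", prune upward until reaching a node still needed by another word.
The suffix "0" (1 node) is used only by "745460"; "74546" is itself a stored word, so pruning stops there.
Nodes removed: 1

1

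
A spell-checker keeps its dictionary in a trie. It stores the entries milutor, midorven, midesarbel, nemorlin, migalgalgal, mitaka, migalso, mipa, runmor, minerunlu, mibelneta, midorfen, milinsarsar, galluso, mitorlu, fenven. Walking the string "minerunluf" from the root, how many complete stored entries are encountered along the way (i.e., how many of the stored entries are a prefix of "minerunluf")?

1

Check each prefix of "minerunluf" against the stored set — each match is an end-marker on the path.
Prefixes of the query that are stored words: "minerunlu"
Count: 1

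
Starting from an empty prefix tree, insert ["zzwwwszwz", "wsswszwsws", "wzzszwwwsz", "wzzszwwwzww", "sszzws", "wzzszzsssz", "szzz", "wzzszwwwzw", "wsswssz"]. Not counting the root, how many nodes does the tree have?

47

Insert word by word; a character creates a node only if that edge doesn't already exist:
  "zzwwwszwz" → 9 new (z, z, w, w, w, s, z, w, z)
  "wsswszwsws" → 10 new (w, s, s, w, s, z, w, s, w, s)
  "wzzszwwwsz" → prefix "w" already present; 9 new (z, z, s, z, w, w, w, s, z)
  "wzzszwwwzww" → prefix "wzzszwww" already present; 3 new (z, w, w)
  "sszzws" → 6 new (s, s, z, z, w, s)
  "wzzszzsssz" → prefix "wzzsz" already present; 5 new (z, s, s, s, z)
  "szzz" → prefix "s" already present; 3 new (z, z, z)
  "wzzszwwwzw" → prefix "wzzszwwwzw" already present; 0 new (none)
  "wsswssz" → prefix "wssws" already present; 2 new (s, z)
Total nodes = 9 + 10 + 9 + 3 + 6 + 5 + 3 + 0 + 2 = 47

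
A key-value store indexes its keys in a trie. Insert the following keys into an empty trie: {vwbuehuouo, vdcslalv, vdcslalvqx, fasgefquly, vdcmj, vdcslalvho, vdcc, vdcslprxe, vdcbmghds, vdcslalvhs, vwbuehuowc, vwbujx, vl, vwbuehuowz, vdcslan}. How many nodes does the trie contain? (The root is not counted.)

Insert word by word; a character creates a node only if that edge doesn't already exist:
  "vwbuehuouo" → 10 new (v, w, b, u, e, h, u, o, u, o)
  "vdcslalv" → prefix "v" already present; 7 new (d, c, s, l, a, l, v)
  "vdcslalvqx" → prefix "vdcslalv" already present; 2 new (q, x)
  "fasgefquly" → 10 new (f, a, s, g, e, f, q, u, l, y)
  "vdcmj" → prefix "vdc" already present; 2 new (m, j)
  "vdcslalvho" → prefix "vdcslalv" already present; 2 new (h, o)
  "vdcc" → prefix "vdc" already present; 1 new (c)
  "vdcslprxe" → prefix "vdcsl" already present; 4 new (p, r, x, e)
  "vdcbmghds" → prefix "vdc" already present; 6 new (b, m, g, h, d, s)
  "vdcslalvhs" → prefix "vdcslalvh" already present; 1 new (s)
  "vwbuehuowc" → prefix "vwbuehuo" already present; 2 new (w, c)
  "vwbujx" → prefix "vwbu" already present; 2 new (j, x)
  "vl" → prefix "v" already present; 1 new (l)
  "vwbuehuowz" → prefix "vwbuehuow" already present; 1 new (z)
  "vdcslan" → prefix "vdcsla" already present; 1 new (n)
Total nodes = 10 + 7 + 2 + 10 + 2 + 2 + 1 + 4 + 6 + 1 + 2 + 2 + 1 + 1 + 1 = 52

52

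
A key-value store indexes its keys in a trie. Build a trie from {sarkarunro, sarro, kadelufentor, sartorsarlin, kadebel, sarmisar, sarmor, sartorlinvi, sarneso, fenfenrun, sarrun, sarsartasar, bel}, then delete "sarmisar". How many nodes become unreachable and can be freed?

4

Walk "sarmisar" from the leaf back toward the root, removing each node that no remaining word uses.
The suffix "isar" (4 nodes) is used only by "sarmisar"; the node for "sarm" still has the child "o", so pruning stops there.
Nodes removed: 4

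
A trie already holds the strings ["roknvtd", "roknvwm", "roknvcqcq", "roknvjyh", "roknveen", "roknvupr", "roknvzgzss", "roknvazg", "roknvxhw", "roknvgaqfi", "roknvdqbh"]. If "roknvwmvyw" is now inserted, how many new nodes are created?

"roknvwm" is already a path in the trie; the remaining "vyw" must be added.
So 10 − 7 = 3 new nodes.

3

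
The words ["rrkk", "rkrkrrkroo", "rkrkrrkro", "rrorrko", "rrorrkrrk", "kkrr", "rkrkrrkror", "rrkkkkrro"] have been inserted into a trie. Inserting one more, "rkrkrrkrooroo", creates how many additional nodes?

3

Walking "rkrkrrkrooroo" from the root, the first 10 characters ("rkrkrrkroo") follow existing edges; "r" is the first miss.
Each of the 3 remaining characters creates one node.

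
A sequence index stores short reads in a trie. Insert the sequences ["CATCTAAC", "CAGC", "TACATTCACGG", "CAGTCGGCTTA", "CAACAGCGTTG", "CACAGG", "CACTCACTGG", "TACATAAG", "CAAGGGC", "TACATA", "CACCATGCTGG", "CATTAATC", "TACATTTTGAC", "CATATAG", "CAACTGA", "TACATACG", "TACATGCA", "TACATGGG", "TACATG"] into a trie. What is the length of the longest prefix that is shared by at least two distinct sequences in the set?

Equivalently: take the maximum, over all pairs, of their longest common prefix length.
"TACATA" and "TACATAAG" agree on "TACATA" (6 characters) before diverging; nothing deeper is shared.
Longest shared-prefix length: 6

6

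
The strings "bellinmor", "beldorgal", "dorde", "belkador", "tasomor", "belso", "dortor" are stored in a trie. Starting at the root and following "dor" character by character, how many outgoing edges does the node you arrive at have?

2

The children of the "dor" node are the distinct next characters among strings starting with "dor".
Characters that immediately follow "dor" among the stored strings: {d, t}.
That node has 2 child edges.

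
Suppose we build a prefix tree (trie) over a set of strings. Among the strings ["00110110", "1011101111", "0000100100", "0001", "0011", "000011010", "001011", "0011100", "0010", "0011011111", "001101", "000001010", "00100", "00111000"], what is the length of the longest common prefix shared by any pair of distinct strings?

7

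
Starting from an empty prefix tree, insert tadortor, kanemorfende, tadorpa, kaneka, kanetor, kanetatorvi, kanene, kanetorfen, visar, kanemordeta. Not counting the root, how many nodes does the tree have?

47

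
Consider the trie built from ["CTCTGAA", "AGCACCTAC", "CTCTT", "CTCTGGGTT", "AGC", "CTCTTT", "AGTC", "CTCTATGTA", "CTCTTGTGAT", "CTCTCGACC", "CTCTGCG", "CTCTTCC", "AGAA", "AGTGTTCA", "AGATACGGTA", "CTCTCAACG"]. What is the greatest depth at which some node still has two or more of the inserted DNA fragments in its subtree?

The deepest shared node is where two words last agree before diverging.
"CTCTCAACG" and "CTCTCGACC" agree on "CTCTC" (5 characters) before diverging; nothing deeper is shared.
Longest shared-prefix length: 5

5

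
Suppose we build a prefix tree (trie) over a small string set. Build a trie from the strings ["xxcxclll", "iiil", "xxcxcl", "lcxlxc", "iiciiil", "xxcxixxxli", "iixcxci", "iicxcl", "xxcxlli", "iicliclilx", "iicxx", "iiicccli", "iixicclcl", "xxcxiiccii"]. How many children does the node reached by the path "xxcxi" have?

Follow the path "xxcxi" to its node, then look at its outgoing edges.
Characters that immediately follow "xxcxi" among the stored strings: {i, x}.
That node has 2 child edges.

2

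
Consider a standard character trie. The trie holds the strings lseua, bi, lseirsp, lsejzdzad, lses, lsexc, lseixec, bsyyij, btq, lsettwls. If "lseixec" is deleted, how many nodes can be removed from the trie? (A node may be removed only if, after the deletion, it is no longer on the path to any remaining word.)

3

Walk "lseixec" from the leaf back toward the root, removing each node that no remaining word uses.
The suffix "xec" (3 nodes) is used only by "lseixec"; the node for "lsei" still has the child "r", so pruning stops there.
Nodes removed: 3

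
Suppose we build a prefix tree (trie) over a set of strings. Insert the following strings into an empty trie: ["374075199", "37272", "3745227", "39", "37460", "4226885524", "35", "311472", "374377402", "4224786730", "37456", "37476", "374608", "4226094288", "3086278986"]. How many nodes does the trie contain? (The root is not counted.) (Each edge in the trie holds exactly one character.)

Count nodes per top-level branch (shared prefixes stored once):
  '3'-branch (3086278986, 311472, 35, 37272, 374075199, 374377402, 3745227, 37456, 37460, 374608, 37476, 39): 44 nodes
  '4'-branch (4224786730, 4226094288, 4226885524): 23 nodes
Sum: 67

67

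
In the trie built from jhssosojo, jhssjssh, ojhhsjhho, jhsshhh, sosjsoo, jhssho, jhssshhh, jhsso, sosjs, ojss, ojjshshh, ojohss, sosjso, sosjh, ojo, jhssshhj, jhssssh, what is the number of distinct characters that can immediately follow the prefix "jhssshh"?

2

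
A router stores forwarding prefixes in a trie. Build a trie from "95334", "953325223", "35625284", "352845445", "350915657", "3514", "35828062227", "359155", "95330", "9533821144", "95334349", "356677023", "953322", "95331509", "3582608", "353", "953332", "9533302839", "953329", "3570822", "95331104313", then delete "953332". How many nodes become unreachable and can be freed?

A node on "953332"'s path can go only if nothing else ends at it or branches off below it.
The suffix "2" (1 node) is used only by "953332"; the node for "95333" still has the child "0", so pruning stops there.
Nodes removed: 1

1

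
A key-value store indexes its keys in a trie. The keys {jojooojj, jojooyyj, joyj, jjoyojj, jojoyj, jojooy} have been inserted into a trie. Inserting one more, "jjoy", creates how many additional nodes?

0

"jjoy" is already a full path in the trie; only an end-marker is added.
No new nodes are needed: 0.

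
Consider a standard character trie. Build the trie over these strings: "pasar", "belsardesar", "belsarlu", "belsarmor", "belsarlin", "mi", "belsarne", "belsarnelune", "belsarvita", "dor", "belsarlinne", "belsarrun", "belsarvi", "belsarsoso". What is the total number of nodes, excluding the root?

Insert word by word; a character creates a node only if that edge doesn't already exist:
  "pasar" → 5 new (p, a, s, a, r)
  "belsardesar" → 11 new (b, e, l, s, a, r, d, e, s, a, r)
  "belsarlu" → prefix "belsar" already present; 2 new (l, u)
  "belsarmor" → prefix "belsar" already present; 3 new (m, o, r)
  "belsarlin" → prefix "belsarl" already present; 2 new (i, n)
  "mi" → 2 new (m, i)
  "belsarne" → prefix "belsar" already present; 2 new (n, e)
  "belsarnelune" → prefix "belsarne" already present; 4 new (l, u, n, e)
  "belsarvita" → prefix "belsar" already present; 4 new (v, i, t, a)
  "dor" → 3 new (d, o, r)
  "belsarlinne" → prefix "belsarlin" already present; 2 new (n, e)
  "belsarrun" → prefix "belsar" already present; 3 new (r, u, n)
  "belsarvi" → prefix "belsarvi" already present; 0 new (none)
  "belsarsoso" → prefix "belsar" already present; 4 new (s, o, s, o)
Total nodes = 5 + 11 + 2 + 3 + 2 + 2 + 2 + 4 + 4 + 3 + 2 + 3 + 0 + 4 = 47

47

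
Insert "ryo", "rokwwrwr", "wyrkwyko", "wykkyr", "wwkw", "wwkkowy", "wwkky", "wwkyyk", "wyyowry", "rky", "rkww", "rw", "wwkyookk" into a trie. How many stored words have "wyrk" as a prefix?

1

Walk to "wyrk"; the words in its subtree are exactly those with that prefix.
Matches: "wyrkwyko"
Count: 1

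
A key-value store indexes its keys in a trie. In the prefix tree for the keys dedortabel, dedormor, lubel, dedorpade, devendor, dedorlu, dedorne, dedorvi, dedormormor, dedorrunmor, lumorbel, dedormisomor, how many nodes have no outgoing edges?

11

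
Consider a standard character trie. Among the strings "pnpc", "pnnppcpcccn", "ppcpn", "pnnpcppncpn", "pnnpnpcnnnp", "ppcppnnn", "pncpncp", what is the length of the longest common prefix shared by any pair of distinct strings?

Look for the deepest trie node that still has at least two words in its subtree.
e.g. "pnnpcppncpn" and "pnnpnpcnnnp" share the prefix "pnnp" of length 4; no pair shares a longer one.
Longest shared-prefix length: 4

4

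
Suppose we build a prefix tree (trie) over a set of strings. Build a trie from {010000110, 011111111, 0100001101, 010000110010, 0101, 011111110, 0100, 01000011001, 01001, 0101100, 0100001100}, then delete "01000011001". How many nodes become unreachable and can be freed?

Walk "01000011001" from the leaf back toward the root, removing each node that no remaining word uses.
Every node on "01000011001" is still needed (e.g. by "010000110010"), so nothing is freed.
Nodes removed: 0

0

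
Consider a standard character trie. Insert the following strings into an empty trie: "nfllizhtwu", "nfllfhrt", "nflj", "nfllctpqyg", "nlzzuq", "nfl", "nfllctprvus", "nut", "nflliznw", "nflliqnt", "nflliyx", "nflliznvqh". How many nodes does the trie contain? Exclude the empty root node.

42

Count nodes per top-level branch (shared prefixes stored once):
  'n'-branch (nfl, nflj, nfllctpqyg, nfllctprvus, nfllfhrt, nflliqnt, nflliyx, nfllizhtwu, nflliznvqh, nflliznw, nlzzuq, nut): 42 nodes
Sum: 42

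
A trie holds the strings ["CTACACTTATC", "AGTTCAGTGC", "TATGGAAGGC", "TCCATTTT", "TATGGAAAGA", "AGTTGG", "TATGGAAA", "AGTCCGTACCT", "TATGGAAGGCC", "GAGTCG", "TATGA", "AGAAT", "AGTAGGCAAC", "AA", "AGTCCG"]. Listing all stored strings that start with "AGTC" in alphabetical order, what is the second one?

AGTCCGTACCT

Words with prefix "AGTC", in lexicographic order: "AGTCCG", "AGTCCGTACCT"
The 2nd is AGTCCGTACCT.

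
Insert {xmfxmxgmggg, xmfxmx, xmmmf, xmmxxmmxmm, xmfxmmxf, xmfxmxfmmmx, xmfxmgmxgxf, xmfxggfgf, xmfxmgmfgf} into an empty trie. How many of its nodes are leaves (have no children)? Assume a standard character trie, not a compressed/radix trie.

Leaves are exactly the stored words that no other stored word extends.
Those words: "xmfxggfgf", "xmfxmgmfgf", "xmfxmgmxgxf", "xmfxmmxf", "xmfxmxfmmmx", "xmfxmxgmggg", "xmmmf", "xmmxxmmxmm"
Leaf count: 8

8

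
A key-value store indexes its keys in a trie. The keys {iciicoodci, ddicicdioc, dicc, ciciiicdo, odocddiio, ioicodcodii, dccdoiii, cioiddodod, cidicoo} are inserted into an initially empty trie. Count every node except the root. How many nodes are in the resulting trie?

71

For each word, the new-node count is its length minus the longest prefix already in the trie:
  "iciicoodci" → 10 new (i, c, i, i, c, o, o, d, c, i)
  "ddicicdioc" → 10 new (d, d, i, c, i, c, d, i, o, c)
  "dicc" → prefix "d" already present; 3 new (i, c, c)
  "ciciiicdo" → 9 new (c, i, c, i, i, i, c, d, o)
  "odocddiio" → 9 new (o, d, o, c, d, d, i, i, o)
  "ioicodcodii" → prefix "i" already present; 10 new (o, i, c, o, d, c, o, d, i, i)
  "dccdoiii" → prefix "d" already present; 7 new (c, c, d, o, i, i, i)
  "cioiddodod" → prefix "ci" already present; 8 new (o, i, d, d, o, d, o, d)
  "cidicoo" → prefix "ci" already present; 5 new (d, i, c, o, o)
Total nodes = 10 + 10 + 3 + 9 + 9 + 10 + 7 + 8 + 5 = 71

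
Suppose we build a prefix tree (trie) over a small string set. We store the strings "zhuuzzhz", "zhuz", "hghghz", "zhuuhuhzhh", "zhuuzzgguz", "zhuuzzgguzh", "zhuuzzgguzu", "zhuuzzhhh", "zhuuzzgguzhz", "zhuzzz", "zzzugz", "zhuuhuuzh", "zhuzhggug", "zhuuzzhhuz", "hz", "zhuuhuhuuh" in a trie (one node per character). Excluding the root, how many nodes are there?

51

Count nodes per top-level branch (shared prefixes stored once):
  'h'-branch (hghghz, hz): 7 nodes
  'z'-branch (zhuuhuhuuh, zhuuhuhzhh, zhuuhuuzh, zhuuzzgguz, zhuuzzgguzh, zhuuzzgguzhz, zhuuzzgguzu, zhuuzzhhh, zhuuzzhhuz, zhuuzzhz, zhuz, zhuzhggug, zhuzzz, zzzugz): 44 nodes
Sum: 51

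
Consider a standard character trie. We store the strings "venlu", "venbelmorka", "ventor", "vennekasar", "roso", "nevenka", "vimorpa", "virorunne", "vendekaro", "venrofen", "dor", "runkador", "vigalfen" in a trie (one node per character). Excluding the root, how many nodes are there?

Count nodes per top-level branch (shared prefixes stored once):
  'd'-branch (dor): 3 nodes
  'n'-branch (nevenka): 7 nodes
  'r'-branch (roso, runkador): 11 nodes
  'v'-branch (venbelmorka, vendekaro, venlu, vennekasar, venrofen, ventor, vigalfen, vimorpa, virorunne): 53 nodes
Sum: 74

74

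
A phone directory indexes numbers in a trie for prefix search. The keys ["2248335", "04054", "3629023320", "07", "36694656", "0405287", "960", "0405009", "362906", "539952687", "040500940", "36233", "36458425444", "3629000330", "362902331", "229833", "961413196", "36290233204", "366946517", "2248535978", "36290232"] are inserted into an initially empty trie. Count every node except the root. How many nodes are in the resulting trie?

88

Trace insertions, counting only characters that open a new branch:
  "2248335" → 7 new (2, 2, 4, 8, 3, 3, 5)
  "04054" → 5 new (0, 4, 0, 5, 4)
  "3629023320" → 10 new (3, 6, 2, 9, 0, 2, 3, 3, 2, 0)
  "07" → prefix "0" already present; 1 new (7)
  "36694656" → prefix "36" already present; 6 new (6, 9, 4, 6, 5, 6)
  "0405287" → prefix "0405" already present; 3 new (2, 8, 7)
  "960" → 3 new (9, 6, 0)
  "0405009" → prefix "0405" already present; 3 new (0, 0, 9)
  "362906" → prefix "36290" already present; 1 new (6)
  "539952687" → 9 new (5, 3, 9, 9, 5, 2, 6, 8, 7)
  "040500940" → prefix "0405009" already present; 2 new (4, 0)
  "36233" → prefix "362" already present; 2 new (3, 3)
  "36458425444" → prefix "36" already present; 9 new (4, 5, 8, 4, 2, 5, 4, 4, 4)
  "3629000330" → prefix "36290" already present; 5 new (0, 0, 3, 3, 0)
  "362902331" → prefix "36290233" already present; 1 new (1)
  "229833" → prefix "22" already present; 4 new (9, 8, 3, 3)
  "961413196" → prefix "96" already present; 7 new (1, 4, 1, 3, 1, 9, 6)
  "36290233204" → prefix "3629023320" already present; 1 new (4)
  "366946517" → prefix "3669465" already present; 2 new (1, 7)
  "2248535978" → prefix "2248" already present; 6 new (5, 3, 5, 9, 7, 8)
  "36290232" → prefix "3629023" already present; 1 new (2)
Total nodes = 7 + 5 + 10 + 1 + 6 + 3 + 3 + 3 + 1 + 9 + 2 + 2 + 9 + 5 + 1 + 4 + 7 + 1 + 2 + 6 + 1 = 88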